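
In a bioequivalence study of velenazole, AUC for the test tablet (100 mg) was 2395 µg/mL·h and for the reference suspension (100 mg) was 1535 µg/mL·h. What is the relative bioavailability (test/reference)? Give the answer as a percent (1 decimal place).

F_rel = (AUC_test/D_test) / (AUC_ref/D_ref)
      = (2395/100) / (1535/100)
      = 23.95 / 15.35 = 1.5603 = 156.03%

F_rel = 156.0%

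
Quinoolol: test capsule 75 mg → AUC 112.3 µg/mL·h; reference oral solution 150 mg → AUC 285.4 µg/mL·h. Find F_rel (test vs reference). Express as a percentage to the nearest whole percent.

F_rel = 79%

F_rel = (AUC_test/D_test) / (AUC_ref/D_ref)
      = (112.3/75) / (285.4/150)
      = 1.49733 / 1.90267 = 0.7870 = 78.70%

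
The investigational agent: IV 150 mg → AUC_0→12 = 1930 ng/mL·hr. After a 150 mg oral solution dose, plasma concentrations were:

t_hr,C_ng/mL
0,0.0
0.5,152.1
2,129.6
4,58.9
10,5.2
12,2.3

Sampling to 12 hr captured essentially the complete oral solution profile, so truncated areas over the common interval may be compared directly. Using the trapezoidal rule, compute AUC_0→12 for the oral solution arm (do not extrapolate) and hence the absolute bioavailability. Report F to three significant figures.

F = 0.330

Trapezoidal AUC_0→12 (oral solution):
  [0→0.5]: (0.0+152.1)/2 × 0.5 = 38.025
  [0.5→2]: (152.1+129.6)/2 × 1.5 = 211.275
  [2→4]: (129.6+58.9)/2 × 2 = 188.5
  [4→10]: (58.9+5.2)/2 × 6 = 192.3
  [10→12]: (5.2+2.3)/2 × 2 = 7.5
  Sum = 637.6 ng/mL·hr
F = (AUC_ev/D_ev)/(AUC_iv/D_iv) = (637.6/150)/(1930/150) = 4.25067/12.8667 = 0.3304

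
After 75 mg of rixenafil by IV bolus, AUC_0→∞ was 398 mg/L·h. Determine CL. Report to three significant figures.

CL = Dose_iv / AUC_0→∞
   = 75 / 398 = 0.188442 L/h

CL = 0.188 L/h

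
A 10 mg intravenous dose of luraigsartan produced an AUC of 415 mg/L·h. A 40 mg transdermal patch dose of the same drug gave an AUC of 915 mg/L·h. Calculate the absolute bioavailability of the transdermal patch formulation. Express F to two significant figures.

F = 0.55

F = (AUC_ev / D_ev) / (AUC_iv / D_iv)
  = (915/40) / (415/10)
  = 22.875 / 41.5 = 0.5512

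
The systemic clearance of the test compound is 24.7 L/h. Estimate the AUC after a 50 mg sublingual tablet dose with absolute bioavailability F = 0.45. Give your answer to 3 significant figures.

AUC = 0.911 mg/L·h

AUC_0→∞ = F × Dose / CL
        = 0.45 × 50 / 24.7 = 0.910931 mg/L·h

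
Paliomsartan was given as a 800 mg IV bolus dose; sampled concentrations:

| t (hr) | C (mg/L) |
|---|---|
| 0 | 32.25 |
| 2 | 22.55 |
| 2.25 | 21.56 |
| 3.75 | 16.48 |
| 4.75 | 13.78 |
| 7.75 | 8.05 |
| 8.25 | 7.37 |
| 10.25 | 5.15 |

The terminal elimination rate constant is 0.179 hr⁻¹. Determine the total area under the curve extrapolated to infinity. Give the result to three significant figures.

Trapezoidal AUC_0→10.25:
  [0→2]: (32.25+22.55)/2 × 2 = 54.8
  [2→2.25]: (22.55+21.56)/2 × 0.25 = 5.51375
  [2.25→3.75]: (21.56+16.48)/2 × 1.5 = 28.53
  [3.75→4.75]: (16.48+13.78)/2 × 1 = 15.13
  [4.75→7.75]: (13.78+8.05)/2 × 3 = 32.745
  [7.75→8.25]: (8.05+7.37)/2 × 0.5 = 3.855
  [8.25→10.25]: (7.37+5.15)/2 × 2 = 12.52
  Sum = 153.09375 mg/L·hr
Extrapolated tail: C_last / k_e = 5.15 / 0.179 = 28.771
AUC_0→∞ = 153.09375 + 28.771 = 181.86475 mg/L·hr

AUC = 182 mg/L·hr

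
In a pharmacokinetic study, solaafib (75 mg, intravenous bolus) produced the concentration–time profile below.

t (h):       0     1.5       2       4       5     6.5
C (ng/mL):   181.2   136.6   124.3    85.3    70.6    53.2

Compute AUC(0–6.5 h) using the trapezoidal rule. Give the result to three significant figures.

AUC = 684 ng/mL·h

Trapezoidal AUC_0→6.5:
  [0→1.5]: (181.2+136.6)/2 × 1.5 = 238.35
  [1.5→2]: (136.6+124.3)/2 × 0.5 = 65.225
  [2→4]: (124.3+85.3)/2 × 2 = 209.6
  [4→5]: (85.3+70.6)/2 × 1 = 77.95
  [5→6.5]: (70.6+53.2)/2 × 1.5 = 92.85
  Sum = 683.975 ng/mL·h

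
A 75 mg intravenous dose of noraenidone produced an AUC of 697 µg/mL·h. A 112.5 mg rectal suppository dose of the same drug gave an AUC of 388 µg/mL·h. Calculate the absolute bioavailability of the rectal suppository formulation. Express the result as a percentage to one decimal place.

F = (AUC_ev / D_ev) / (AUC_iv / D_iv)
  = (388/112.5) / (697/75)
  = 3.44889 / 9.29333 = 0.3711
  = 37.11%

F = 37.1%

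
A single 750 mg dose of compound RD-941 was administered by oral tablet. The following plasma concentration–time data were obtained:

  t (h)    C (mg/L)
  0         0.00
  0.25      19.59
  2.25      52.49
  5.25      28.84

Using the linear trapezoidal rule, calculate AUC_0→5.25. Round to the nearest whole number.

AUC = 197 mg/L·h

Trapezoidal AUC_0→5.25:
  [0→0.25]: (0.00+19.59)/2 × 0.25 = 2.44875
  [0.25→2.25]: (19.59+52.49)/2 × 2 = 72.08
  [2.25→5.25]: (52.49+28.84)/2 × 3 = 121.995
  Sum = 196.52375 mg/L·h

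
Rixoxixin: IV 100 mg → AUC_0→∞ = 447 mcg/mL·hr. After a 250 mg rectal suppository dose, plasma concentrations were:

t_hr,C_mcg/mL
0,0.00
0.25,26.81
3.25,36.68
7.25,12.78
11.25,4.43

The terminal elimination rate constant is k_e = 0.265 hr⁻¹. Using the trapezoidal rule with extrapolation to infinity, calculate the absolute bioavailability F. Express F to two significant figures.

F = 0.22

Trapezoidal AUC_0→11.25 (rectal suppository):
  [0→0.25]: (0.00+26.81)/2 × 0.25 = 3.35125
  [0.25→3.25]: (26.81+36.68)/2 × 3 = 95.235
  [3.25→7.25]: (36.68+12.78)/2 × 4 = 98.92
  [7.25→11.25]: (12.78+4.43)/2 × 4 = 34.42
  Sum = 231.92625 mcg/mL·hr
Tail: C_last/k_e = 4.43/0.265 = 16.717
AUC_0→∞ (rectal suppository) = 231.92625 + 16.717 = 248.64325 mcg/mL·hr
F = (AUC_ev/D_ev)/(AUC_iv/D_iv) = (248.64325/250)/(447/100) = 0.994573/4.47 = 0.2225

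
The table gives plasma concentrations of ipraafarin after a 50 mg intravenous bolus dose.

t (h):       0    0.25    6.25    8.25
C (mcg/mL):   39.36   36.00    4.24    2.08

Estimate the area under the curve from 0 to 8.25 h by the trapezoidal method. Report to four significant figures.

Trapezoidal AUC_0→8.25:
  [0→0.25]: (39.36+36.00)/2 × 0.25 = 9.42
  [0.25→6.25]: (36.00+4.24)/2 × 6 = 120.72
  [6.25→8.25]: (4.24+2.08)/2 × 2 = 6.32
  Sum = 136.46 mcg/mL·h

AUC = 136.5 mcg/mL·h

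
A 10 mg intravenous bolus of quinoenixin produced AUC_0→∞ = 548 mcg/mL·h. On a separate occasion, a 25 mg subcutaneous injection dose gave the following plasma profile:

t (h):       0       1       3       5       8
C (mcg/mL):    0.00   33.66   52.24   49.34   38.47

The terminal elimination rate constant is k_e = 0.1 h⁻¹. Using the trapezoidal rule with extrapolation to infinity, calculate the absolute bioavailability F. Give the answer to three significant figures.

F = 0.526

Trapezoidal AUC_0→8 (subcutaneous injection):
  [0→1]: (0.00+33.66)/2 × 1 = 16.83
  [1→3]: (33.66+52.24)/2 × 2 = 85.9
  [3→5]: (52.24+49.34)/2 × 2 = 101.58
  [5→8]: (49.34+38.47)/2 × 3 = 131.715
  Sum = 336.025 mcg/mL·h
Tail: C_last/k_e = 38.47/0.1 = 384.700
AUC_0→∞ (subcutaneous injection) = 336.025 + 384.700 = 720.725 mcg/mL·h
F = (AUC_ev/D_ev)/(AUC_iv/D_iv) = (720.725/25)/(548/10) = 28.829/54.8 = 0.5261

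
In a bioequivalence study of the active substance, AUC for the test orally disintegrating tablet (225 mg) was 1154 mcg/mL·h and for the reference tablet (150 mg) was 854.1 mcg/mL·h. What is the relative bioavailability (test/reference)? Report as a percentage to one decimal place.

F_rel = 90.1%

F_rel = (AUC_test/D_test) / (AUC_ref/D_ref)
      = (1154/225) / (854.1/150)
      = 5.12889 / 5.694 = 0.9008 = 90.08%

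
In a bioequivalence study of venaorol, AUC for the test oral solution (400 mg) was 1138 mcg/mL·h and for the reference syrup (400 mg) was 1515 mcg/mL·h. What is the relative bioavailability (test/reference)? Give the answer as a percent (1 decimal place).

F_rel = 75.1%

F_rel = (AUC_test/D_test) / (AUC_ref/D_ref)
      = (1138/400) / (1515/400)
      = 2.845 / 3.7875 = 0.7512 = 75.12%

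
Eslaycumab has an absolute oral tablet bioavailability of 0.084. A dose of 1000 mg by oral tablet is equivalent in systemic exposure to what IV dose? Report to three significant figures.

D_iv = 84.0 mg

Systemic exposure from an extravascular dose = F × D_ev, so the equivalent IV dose is F × D_ev.
D_iv = F × D_ev = 0.084 × 1000 = 84 mg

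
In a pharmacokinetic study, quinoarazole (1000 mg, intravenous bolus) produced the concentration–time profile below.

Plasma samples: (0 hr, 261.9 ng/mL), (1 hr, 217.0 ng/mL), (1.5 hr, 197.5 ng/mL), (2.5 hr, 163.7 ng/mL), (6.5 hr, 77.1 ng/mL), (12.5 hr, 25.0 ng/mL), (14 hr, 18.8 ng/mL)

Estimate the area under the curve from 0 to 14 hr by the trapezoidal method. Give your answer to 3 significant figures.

AUC = 1340 ng/mL·hr

Trapezoidal AUC_0→14:
  [0→1]: (261.9+217.0)/2 × 1 = 239.45
  [1→1.5]: (217.0+197.5)/2 × 0.5 = 103.625
  [1.5→2.5]: (197.5+163.7)/2 × 1 = 180.6
  [2.5→6.5]: (163.7+77.1)/2 × 4 = 481.6
  [6.5→12.5]: (77.1+25.0)/2 × 6 = 306.3
  [12.5→14]: (25.0+18.8)/2 × 1.5 = 32.85
  Sum = 1344.425 ng/mL·hr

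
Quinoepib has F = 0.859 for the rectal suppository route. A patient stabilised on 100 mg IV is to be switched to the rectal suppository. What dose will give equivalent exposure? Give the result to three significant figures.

D_rectal = 116 mg

For equal systemic exposure: F × D_ev = D_iv
D_ev = D_iv / F = 100 / 0.859 = 116.414 mg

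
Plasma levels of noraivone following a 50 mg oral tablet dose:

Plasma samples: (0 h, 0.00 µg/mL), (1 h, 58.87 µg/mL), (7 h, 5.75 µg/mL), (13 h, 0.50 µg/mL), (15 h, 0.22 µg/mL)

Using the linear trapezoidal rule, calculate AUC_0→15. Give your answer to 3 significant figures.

AUC = 243 µg/mL·h

Trapezoidal AUC_0→15:
  [0→1]: (0.00+58.87)/2 × 1 = 29.435
  [1→7]: (58.87+5.75)/2 × 6 = 193.86
  [7→13]: (5.75+0.50)/2 × 6 = 18.75
  [13→15]: (0.50+0.22)/2 × 2 = 0.72
  Sum = 242.765 µg/mL·h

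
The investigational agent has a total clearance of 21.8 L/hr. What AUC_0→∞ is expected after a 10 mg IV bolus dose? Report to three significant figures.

AUC = 0.459 mg/L·hr

AUC_0→∞ = Dose_iv / CL
        = 10 / 21.8 = 0.458716 mg/L·hr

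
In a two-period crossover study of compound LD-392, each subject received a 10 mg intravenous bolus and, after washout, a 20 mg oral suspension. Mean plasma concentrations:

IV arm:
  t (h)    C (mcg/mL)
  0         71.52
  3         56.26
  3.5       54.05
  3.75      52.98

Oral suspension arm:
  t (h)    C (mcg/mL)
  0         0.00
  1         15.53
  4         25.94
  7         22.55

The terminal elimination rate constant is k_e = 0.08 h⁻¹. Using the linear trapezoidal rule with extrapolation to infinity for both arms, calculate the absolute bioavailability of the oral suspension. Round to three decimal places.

Trapezoidal AUC_0→3.75 (IV):
  [0→3]: (71.52+56.26)/2 × 3 = 191.67
  [3→3.5]: (56.26+54.05)/2 × 0.5 = 27.5775
  [3.5→3.75]: (54.05+52.98)/2 × 0.25 = 13.37875
  Sum = 232.62625 mcg/mL·h
IV tail: 52.98/0.08 = 662.250; AUC_iv,0→∞ = 232.62625 + 662.250 = 894.87625 mcg/mL·h
Trapezoidal AUC_0→7 (oral suspension):
  [0→1]: (0.00+15.53)/2 × 1 = 7.765
  [1→4]: (15.53+25.94)/2 × 3 = 62.205
  [4→7]: (25.94+22.55)/2 × 3 = 72.735
  Sum = 142.705 mcg/mL·h
oral suspension tail: 22.55/0.08 = 281.875; AUC_ev,0→∞ = 142.705 + 281.875 = 424.58 mcg/mL·h
F = (AUC_ev/D_ev)/(AUC_iv/D_iv) = (424.58/20)/(894.87625/10) = 21.229/89.487625 = 0.2372

F = 0.237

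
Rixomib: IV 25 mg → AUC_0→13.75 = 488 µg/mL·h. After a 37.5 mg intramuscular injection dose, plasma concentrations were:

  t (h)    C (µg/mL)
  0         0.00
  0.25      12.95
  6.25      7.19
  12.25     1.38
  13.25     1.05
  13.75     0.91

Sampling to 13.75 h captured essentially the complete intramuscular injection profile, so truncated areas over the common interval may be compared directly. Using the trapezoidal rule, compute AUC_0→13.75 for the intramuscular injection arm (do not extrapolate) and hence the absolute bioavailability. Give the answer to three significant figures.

Trapezoidal AUC_0→13.75 (intramuscular injection):
  [0→0.25]: (0.00+12.95)/2 × 0.25 = 1.61875
  [0.25→6.25]: (12.95+7.19)/2 × 6 = 60.42
  [6.25→12.25]: (7.19+1.38)/2 × 6 = 25.71
  [12.25→13.25]: (1.38+1.05)/2 × 1 = 1.215
  [13.25→13.75]: (1.05+0.91)/2 × 0.5 = 0.49
  Sum = 89.45375 µg/mL·h
F = (AUC_ev/D_ev)/(AUC_iv/D_iv) = (89.45375/37.5)/(488/25) = 2.38543/19.52 = 0.1222

F = 0.122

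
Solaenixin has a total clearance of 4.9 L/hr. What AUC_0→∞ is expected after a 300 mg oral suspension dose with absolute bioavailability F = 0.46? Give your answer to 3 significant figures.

AUC_0→∞ = F × Dose / CL
        = 0.46 × 300 / 4.9 = 28.1633 mg/L·hr

AUC = 28.2 mg/L·hr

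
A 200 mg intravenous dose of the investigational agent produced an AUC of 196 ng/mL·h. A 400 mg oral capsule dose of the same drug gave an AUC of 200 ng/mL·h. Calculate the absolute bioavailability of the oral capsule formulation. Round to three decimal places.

F = 0.510

F = (AUC_ev / D_ev) / (AUC_iv / D_iv)
  = (200/400) / (196/200)
  = 0.5 / 0.98 = 0.5102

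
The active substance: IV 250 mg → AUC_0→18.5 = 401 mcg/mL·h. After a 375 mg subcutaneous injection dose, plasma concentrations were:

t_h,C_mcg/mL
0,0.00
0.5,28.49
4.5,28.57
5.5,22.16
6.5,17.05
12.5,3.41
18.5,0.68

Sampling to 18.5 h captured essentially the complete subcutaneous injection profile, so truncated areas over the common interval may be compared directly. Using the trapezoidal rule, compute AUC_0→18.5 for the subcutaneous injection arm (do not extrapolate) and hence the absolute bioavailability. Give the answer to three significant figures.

F = 0.399

Trapezoidal AUC_0→18.5 (subcutaneous injection):
  [0→0.5]: (0.00+28.49)/2 × 0.5 = 7.1225
  [0.5→4.5]: (28.49+28.57)/2 × 4 = 114.12
  [4.5→5.5]: (28.57+22.16)/2 × 1 = 25.365
  [5.5→6.5]: (22.16+17.05)/2 × 1 = 19.605
  [6.5→12.5]: (17.05+3.41)/2 × 6 = 61.38
  [12.5→18.5]: (3.41+0.68)/2 × 6 = 12.27
  Sum = 239.8625 mcg/mL·h
F = (AUC_ev/D_ev)/(AUC_iv/D_iv) = (239.8625/375)/(401/250) = 0.639633/1.604 = 0.3988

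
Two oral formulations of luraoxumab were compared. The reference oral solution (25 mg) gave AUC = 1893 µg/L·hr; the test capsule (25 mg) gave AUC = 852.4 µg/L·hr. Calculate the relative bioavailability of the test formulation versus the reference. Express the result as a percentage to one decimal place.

F_rel = (AUC_test/D_test) / (AUC_ref/D_ref)
      = (852.4/25) / (1893/25)
      = 34.096 / 75.72 = 0.4503 = 45.03%

F_rel = 45.0%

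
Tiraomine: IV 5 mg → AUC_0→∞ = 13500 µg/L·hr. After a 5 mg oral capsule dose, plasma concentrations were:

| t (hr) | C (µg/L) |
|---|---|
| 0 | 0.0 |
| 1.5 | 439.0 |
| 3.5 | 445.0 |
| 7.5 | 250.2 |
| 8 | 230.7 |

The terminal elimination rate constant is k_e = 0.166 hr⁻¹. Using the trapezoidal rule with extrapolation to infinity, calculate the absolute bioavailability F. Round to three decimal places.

Trapezoidal AUC_0→8 (oral capsule):
  [0→1.5]: (0.0+439.0)/2 × 1.5 = 329.25
  [1.5→3.5]: (439.0+445.0)/2 × 2 = 884.0
  [3.5→7.5]: (445.0+250.2)/2 × 4 = 1390.4
  [7.5→8]: (250.2+230.7)/2 × 0.5 = 120.225
  Sum = 2723.875 µg/L·hr
Tail: C_last/k_e = 230.7/0.166 = 1389.759
AUC_0→∞ (oral capsule) = 2723.875 + 1389.759 = 4113.634 µg/L·hr
F = (AUC_ev/D_ev)/(AUC_iv/D_iv) = (4113.634/5)/(13500/5) = 822.7268/2700 = 0.3047

F = 0.305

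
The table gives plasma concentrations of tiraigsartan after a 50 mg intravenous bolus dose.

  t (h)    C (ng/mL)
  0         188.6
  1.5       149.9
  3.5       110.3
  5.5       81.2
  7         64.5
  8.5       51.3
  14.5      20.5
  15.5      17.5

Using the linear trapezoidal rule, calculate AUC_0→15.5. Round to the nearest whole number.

Trapezoidal AUC_0→15.5:
  [0→1.5]: (188.6+149.9)/2 × 1.5 = 253.875
  [1.5→3.5]: (149.9+110.3)/2 × 2 = 260.2
  [3.5→5.5]: (110.3+81.2)/2 × 2 = 191.5
  [5.5→7]: (81.2+64.5)/2 × 1.5 = 109.275
  [7→8.5]: (64.5+51.3)/2 × 1.5 = 86.85
  [8.5→14.5]: (51.3+20.5)/2 × 6 = 215.4
  [14.5→15.5]: (20.5+17.5)/2 × 1 = 19.0
  Sum = 1136.1 ng/mL·h

AUC = 1136 ng/mL·h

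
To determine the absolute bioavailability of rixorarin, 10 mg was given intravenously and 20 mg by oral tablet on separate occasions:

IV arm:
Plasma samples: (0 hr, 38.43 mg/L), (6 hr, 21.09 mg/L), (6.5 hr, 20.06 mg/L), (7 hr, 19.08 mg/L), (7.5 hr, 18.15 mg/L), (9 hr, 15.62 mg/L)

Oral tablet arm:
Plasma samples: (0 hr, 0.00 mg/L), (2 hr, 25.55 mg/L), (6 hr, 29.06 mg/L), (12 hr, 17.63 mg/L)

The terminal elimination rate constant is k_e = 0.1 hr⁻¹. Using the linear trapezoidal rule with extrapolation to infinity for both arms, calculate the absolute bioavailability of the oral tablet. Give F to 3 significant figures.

F = 0.579

Trapezoidal AUC_0→9 (IV):
  [0→6]: (38.43+21.09)/2 × 6 = 178.56
  [6→6.5]: (21.09+20.06)/2 × 0.5 = 10.2875
  [6.5→7]: (20.06+19.08)/2 × 0.5 = 9.785
  [7→7.5]: (19.08+18.15)/2 × 0.5 = 9.3075
  [7.5→9]: (18.15+15.62)/2 × 1.5 = 25.3275
  Sum = 233.2675 mg/L·hr
IV tail: 15.62/0.1 = 156.200; AUC_iv,0→∞ = 233.2675 + 156.200 = 389.4675 mg/L·hr
Trapezoidal AUC_0→12 (oral tablet):
  [0→2]: (0.00+25.55)/2 × 2 = 25.55
  [2→6]: (25.55+29.06)/2 × 4 = 109.22
  [6→12]: (29.06+17.63)/2 × 6 = 140.07
  Sum = 274.84 mg/L·hr
oral tablet tail: 17.63/0.1 = 176.300; AUC_ev,0→∞ = 274.84 + 176.300 = 451.14 mg/L·hr
F = (AUC_ev/D_ev)/(AUC_iv/D_iv) = (451.14/20)/(389.4675/10) = 22.557/38.94675 = 0.5792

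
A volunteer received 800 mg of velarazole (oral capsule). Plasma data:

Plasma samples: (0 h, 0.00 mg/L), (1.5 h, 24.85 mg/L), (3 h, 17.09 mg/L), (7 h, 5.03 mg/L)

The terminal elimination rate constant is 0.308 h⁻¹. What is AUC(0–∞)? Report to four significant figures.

AUC = 110.7 mg/L·h

Trapezoidal AUC_0→7:
  [0→1.5]: (0.00+24.85)/2 × 1.5 = 18.6375
  [1.5→3]: (24.85+17.09)/2 × 1.5 = 31.455
  [3→7]: (17.09+5.03)/2 × 4 = 44.24
  Sum = 94.3325 mg/L·h
Extrapolated tail: C_last / k_e = 5.03 / 0.308 = 16.331
AUC_0→∞ = 94.3325 + 16.331 = 110.6635 mg/L·h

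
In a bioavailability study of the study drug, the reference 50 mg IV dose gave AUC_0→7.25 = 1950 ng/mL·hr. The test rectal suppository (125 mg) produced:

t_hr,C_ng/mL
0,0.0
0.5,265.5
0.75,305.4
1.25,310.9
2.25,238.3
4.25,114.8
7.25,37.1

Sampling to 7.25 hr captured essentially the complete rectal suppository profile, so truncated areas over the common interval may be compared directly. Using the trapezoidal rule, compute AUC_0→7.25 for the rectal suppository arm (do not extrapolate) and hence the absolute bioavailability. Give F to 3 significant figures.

Trapezoidal AUC_0→7.25 (rectal suppository):
  [0→0.5]: (0.0+265.5)/2 × 0.5 = 66.375
  [0.5→0.75]: (265.5+305.4)/2 × 0.25 = 71.3625
  [0.75→1.25]: (305.4+310.9)/2 × 0.5 = 154.075
  [1.25→2.25]: (310.9+238.3)/2 × 1 = 274.6
  [2.25→4.25]: (238.3+114.8)/2 × 2 = 353.1
  [4.25→7.25]: (114.8+37.1)/2 × 3 = 227.85
  Sum = 1147.3625 ng/mL·hr
F = (AUC_ev/D_ev)/(AUC_iv/D_iv) = (1147.3625/125)/(1950/50) = 9.1789/39 = 0.2354

F = 0.235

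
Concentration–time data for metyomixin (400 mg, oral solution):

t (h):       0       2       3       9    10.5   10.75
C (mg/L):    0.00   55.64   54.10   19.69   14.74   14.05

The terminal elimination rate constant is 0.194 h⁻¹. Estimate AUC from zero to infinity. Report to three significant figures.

Trapezoidal AUC_0→10.75:
  [0→2]: (0.00+55.64)/2 × 2 = 55.64
  [2→3]: (55.64+54.10)/2 × 1 = 54.87
  [3→9]: (54.10+19.69)/2 × 6 = 221.37
  [9→10.5]: (19.69+14.74)/2 × 1.5 = 25.8225
  [10.5→10.75]: (14.74+14.05)/2 × 0.25 = 3.59875
  Sum = 361.30125 mg/L·h
Extrapolated tail: C_last / k_e = 14.05 / 0.194 = 72.423
AUC_0→∞ = 361.30125 + 72.423 = 433.72425 mg/L·h

AUC = 434 mg/L·h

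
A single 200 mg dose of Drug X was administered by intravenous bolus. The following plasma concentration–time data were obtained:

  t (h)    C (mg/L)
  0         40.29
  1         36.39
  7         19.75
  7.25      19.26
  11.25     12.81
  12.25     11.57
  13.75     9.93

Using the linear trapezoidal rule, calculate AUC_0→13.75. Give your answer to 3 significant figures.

Trapezoidal AUC_0→13.75:
  [0→1]: (40.29+36.39)/2 × 1 = 38.34
  [1→7]: (36.39+19.75)/2 × 6 = 168.42
  [7→7.25]: (19.75+19.26)/2 × 0.25 = 4.87625
  [7.25→11.25]: (19.26+12.81)/2 × 4 = 64.14
  [11.25→12.25]: (12.81+11.57)/2 × 1 = 12.19
  [12.25→13.75]: (11.57+9.93)/2 × 1.5 = 16.125
  Sum = 304.09125 mg/L·h

AUC = 304 mg/L·h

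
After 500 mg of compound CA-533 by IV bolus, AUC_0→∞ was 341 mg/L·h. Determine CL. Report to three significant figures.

CL = Dose_iv / AUC_0→∞
   = 500 / 341 = 1.46628 L/h

CL = 1.47 L/h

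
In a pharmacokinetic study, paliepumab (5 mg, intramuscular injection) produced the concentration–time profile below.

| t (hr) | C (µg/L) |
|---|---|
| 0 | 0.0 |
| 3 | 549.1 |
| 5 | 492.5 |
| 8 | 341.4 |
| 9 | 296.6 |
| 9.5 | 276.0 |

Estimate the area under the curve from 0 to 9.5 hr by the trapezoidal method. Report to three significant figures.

Trapezoidal AUC_0→9.5:
  [0→3]: (0.0+549.1)/2 × 3 = 823.65
  [3→5]: (549.1+492.5)/2 × 2 = 1041.6
  [5→8]: (492.5+341.4)/2 × 3 = 1250.85
  [8→9]: (341.4+296.6)/2 × 1 = 319.0
  [9→9.5]: (296.6+276.0)/2 × 0.5 = 143.15
  Sum = 3578.25 µg/L·hr

AUC = 3580 µg/L·hr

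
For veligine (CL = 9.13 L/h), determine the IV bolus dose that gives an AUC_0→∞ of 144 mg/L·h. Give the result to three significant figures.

Dose = 1310 mg

Dose_iv = CL × AUC_0→∞
     = 9.13 × 144 = 1314.72 mg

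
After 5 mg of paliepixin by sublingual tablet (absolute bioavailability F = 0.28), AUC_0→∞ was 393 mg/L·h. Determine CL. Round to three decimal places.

CL = 0.004 L/h

CL = F × Dose / AUC_0→∞
   = 0.28 × 5 / 393 = 0.00356234 L/h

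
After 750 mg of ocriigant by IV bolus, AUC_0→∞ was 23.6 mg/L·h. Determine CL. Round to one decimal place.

CL = Dose_iv / AUC_0→∞
   = 750 / 23.6 = 31.7797 L/h

CL = 31.8 L/h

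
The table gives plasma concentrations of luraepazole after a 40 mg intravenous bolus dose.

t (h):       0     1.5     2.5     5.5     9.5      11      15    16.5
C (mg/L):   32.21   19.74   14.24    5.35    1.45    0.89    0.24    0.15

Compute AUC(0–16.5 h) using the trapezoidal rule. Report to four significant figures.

Trapezoidal AUC_0→16.5:
  [0→1.5]: (32.21+19.74)/2 × 1.5 = 38.9625
  [1.5→2.5]: (19.74+14.24)/2 × 1 = 16.99
  [2.5→5.5]: (14.24+5.35)/2 × 3 = 29.385
  [5.5→9.5]: (5.35+1.45)/2 × 4 = 13.6
  [9.5→11]: (1.45+0.89)/2 × 1.5 = 1.755
  [11→15]: (0.89+0.24)/2 × 4 = 2.26
  [15→16.5]: (0.24+0.15)/2 × 1.5 = 0.2925
  Sum = 103.245 mg/L·h

AUC = 103.2 mg/L·h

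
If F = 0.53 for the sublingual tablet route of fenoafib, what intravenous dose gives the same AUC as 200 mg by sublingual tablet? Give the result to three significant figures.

Systemic exposure from an extravascular dose = F × D_ev, so the equivalent IV dose is F × D_ev.
D_iv = F × D_ev = 0.53 × 200 = 106 mg

D_iv = 106 mg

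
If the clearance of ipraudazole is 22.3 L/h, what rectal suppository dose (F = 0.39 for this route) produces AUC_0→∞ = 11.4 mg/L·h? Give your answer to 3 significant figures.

Dose = CL × AUC_0→∞ / F
     = 22.3 × 11.4 / 0.39 = 651.846 mg

Dose = 652 mg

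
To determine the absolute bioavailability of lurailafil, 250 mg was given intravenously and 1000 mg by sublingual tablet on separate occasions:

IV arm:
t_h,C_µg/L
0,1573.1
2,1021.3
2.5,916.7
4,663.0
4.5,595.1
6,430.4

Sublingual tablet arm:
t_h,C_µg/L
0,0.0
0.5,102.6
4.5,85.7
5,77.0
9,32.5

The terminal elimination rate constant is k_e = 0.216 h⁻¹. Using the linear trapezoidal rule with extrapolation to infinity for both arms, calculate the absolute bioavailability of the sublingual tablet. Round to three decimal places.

Trapezoidal AUC_0→6 (IV):
  [0→2]: (1573.1+1021.3)/2 × 2 = 2594.4
  [2→2.5]: (1021.3+916.7)/2 × 0.5 = 484.5
  [2.5→4]: (916.7+663.0)/2 × 1.5 = 1184.775
  [4→4.5]: (663.0+595.1)/2 × 0.5 = 314.525
  [4.5→6]: (595.1+430.4)/2 × 1.5 = 769.125
  Sum = 5347.325 µg/L·h
IV tail: 430.4/0.216 = 1992.593; AUC_iv,0→∞ = 5347.325 + 1992.593 = 7339.918 µg/L·h
Trapezoidal AUC_0→9 (sublingual tablet):
  [0→0.5]: (0.0+102.6)/2 × 0.5 = 25.65
  [0.5→4.5]: (102.6+85.7)/2 × 4 = 376.6
  [4.5→5]: (85.7+77.0)/2 × 0.5 = 40.675
  [5→9]: (77.0+32.5)/2 × 4 = 219.0
  Sum = 661.925 µg/L·h
sublingual tablet tail: 32.5/0.216 = 150.463; AUC_ev,0→∞ = 661.925 + 150.463 = 812.388 µg/L·h
F = (AUC_ev/D_ev)/(AUC_iv/D_iv) = (812.388/1000)/(7339.918/250) = 0.812388/29.359672 = 0.0277

F = 0.028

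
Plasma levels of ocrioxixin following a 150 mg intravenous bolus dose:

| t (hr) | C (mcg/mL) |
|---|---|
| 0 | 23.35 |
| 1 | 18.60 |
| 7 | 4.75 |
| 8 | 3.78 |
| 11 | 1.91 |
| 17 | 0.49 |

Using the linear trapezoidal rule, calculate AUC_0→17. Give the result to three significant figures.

Trapezoidal AUC_0→17:
  [0→1]: (23.35+18.60)/2 × 1 = 20.975
  [1→7]: (18.60+4.75)/2 × 6 = 70.05
  [7→8]: (4.75+3.78)/2 × 1 = 4.265
  [8→11]: (3.78+1.91)/2 × 3 = 8.535
  [11→17]: (1.91+0.49)/2 × 6 = 7.2
  Sum = 111.025 mcg/mL·hr

AUC = 111 mcg/mL·hr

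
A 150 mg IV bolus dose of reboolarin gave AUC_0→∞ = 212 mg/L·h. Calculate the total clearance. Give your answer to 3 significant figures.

CL = 0.708 L/h

CL = Dose_iv / AUC_0→∞
   = 150 / 212 = 0.707547 L/h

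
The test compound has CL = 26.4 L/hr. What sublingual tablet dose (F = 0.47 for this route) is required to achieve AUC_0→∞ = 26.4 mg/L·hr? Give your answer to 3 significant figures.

Dose = 1480 mg

Dose = CL × AUC_0→∞ / F
     = 26.4 × 26.4 / 0.47 = 1482.89 mg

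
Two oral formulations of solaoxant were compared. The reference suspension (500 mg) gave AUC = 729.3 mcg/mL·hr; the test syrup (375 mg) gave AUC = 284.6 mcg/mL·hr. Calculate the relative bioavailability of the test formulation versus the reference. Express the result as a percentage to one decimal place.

F_rel = 52.0%

F_rel = (AUC_test/D_test) / (AUC_ref/D_ref)
      = (284.6/375) / (729.3/500)
      = 0.758933 / 1.4586 = 0.5203 = 52.03%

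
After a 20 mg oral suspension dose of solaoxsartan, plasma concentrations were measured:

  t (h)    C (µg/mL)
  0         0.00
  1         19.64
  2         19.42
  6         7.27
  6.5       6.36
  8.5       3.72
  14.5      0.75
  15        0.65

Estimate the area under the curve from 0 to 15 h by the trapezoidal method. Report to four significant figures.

AUC = 110.0 µg/mL·h

Trapezoidal AUC_0→15:
  [0→1]: (0.00+19.64)/2 × 1 = 9.82
  [1→2]: (19.64+19.42)/2 × 1 = 19.53
  [2→6]: (19.42+7.27)/2 × 4 = 53.38
  [6→6.5]: (7.27+6.36)/2 × 0.5 = 3.4075
  [6.5→8.5]: (6.36+3.72)/2 × 2 = 10.08
  [8.5→14.5]: (3.72+0.75)/2 × 6 = 13.41
  [14.5→15]: (0.75+0.65)/2 × 0.5 = 0.35
  Sum = 109.9775 µg/mL·h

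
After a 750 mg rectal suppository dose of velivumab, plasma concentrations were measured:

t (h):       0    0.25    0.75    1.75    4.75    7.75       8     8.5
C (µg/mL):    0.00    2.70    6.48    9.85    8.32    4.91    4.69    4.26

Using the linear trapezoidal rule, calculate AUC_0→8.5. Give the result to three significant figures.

AUC = 61.3 µg/mL·h

Trapezoidal AUC_0→8.5:
  [0→0.25]: (0.00+2.70)/2 × 0.25 = 0.3375
  [0.25→0.75]: (2.70+6.48)/2 × 0.5 = 2.295
  [0.75→1.75]: (6.48+9.85)/2 × 1 = 8.165
  [1.75→4.75]: (9.85+8.32)/2 × 3 = 27.255
  [4.75→7.75]: (8.32+4.91)/2 × 3 = 19.845
  [7.75→8]: (4.91+4.69)/2 × 0.25 = 1.2
  [8→8.5]: (4.69+4.26)/2 × 0.5 = 2.2375
  Sum = 61.335 µg/mL·h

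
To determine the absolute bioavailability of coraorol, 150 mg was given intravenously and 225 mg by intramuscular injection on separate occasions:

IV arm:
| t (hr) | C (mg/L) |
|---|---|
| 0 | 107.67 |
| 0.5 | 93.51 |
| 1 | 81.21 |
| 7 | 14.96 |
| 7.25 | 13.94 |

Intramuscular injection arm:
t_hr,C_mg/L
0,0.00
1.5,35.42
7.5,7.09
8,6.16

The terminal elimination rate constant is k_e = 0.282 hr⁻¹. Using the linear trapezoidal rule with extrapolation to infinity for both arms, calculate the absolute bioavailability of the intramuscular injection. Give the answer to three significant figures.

Trapezoidal AUC_0→7.25 (IV):
  [0→0.5]: (107.67+93.51)/2 × 0.5 = 50.295
  [0.5→1]: (93.51+81.21)/2 × 0.5 = 43.68
  [1→7]: (81.21+14.96)/2 × 6 = 288.51
  [7→7.25]: (14.96+13.94)/2 × 0.25 = 3.6125
  Sum = 386.0975 mg/L·hr
IV tail: 13.94/0.282 = 49.433; AUC_iv,0→∞ = 386.0975 + 49.433 = 435.5305 mg/L·hr
Trapezoidal AUC_0→8 (intramuscular injection):
  [0→1.5]: (0.00+35.42)/2 × 1.5 = 26.565
  [1.5→7.5]: (35.42+7.09)/2 × 6 = 127.53
  [7.5→8]: (7.09+6.16)/2 × 0.5 = 3.3125
  Sum = 157.4075 mg/L·hr
intramuscular injection tail: 6.16/0.282 = 21.844; AUC_ev,0→∞ = 157.4075 + 21.844 = 179.2515 mg/L·hr
F = (AUC_ev/D_ev)/(AUC_iv/D_iv) = (179.2515/225)/(435.5305/150) = 0.796673/2.90354 = 0.2744

F = 0.274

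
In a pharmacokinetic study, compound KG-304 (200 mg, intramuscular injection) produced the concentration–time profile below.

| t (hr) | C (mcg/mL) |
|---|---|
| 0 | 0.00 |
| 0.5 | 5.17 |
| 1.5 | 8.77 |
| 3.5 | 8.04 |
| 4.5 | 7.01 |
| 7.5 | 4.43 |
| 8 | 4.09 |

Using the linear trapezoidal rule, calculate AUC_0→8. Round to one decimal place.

Trapezoidal AUC_0→8:
  [0→0.5]: (0.00+5.17)/2 × 0.5 = 1.2925
  [0.5→1.5]: (5.17+8.77)/2 × 1 = 6.97
  [1.5→3.5]: (8.77+8.04)/2 × 2 = 16.81
  [3.5→4.5]: (8.04+7.01)/2 × 1 = 7.525
  [4.5→7.5]: (7.01+4.43)/2 × 3 = 17.16
  [7.5→8]: (4.43+4.09)/2 × 0.5 = 2.13
  Sum = 51.8875 mcg/mL·hr

AUC = 51.9 mcg/mL·hr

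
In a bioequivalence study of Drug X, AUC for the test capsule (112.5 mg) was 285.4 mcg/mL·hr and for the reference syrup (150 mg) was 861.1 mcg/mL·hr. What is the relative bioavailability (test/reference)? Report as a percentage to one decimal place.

F_rel = 44.2%

F_rel = (AUC_test/D_test) / (AUC_ref/D_ref)
      = (285.4/112.5) / (861.1/150)
      = 2.53689 / 5.74067 = 0.4419 = 44.19%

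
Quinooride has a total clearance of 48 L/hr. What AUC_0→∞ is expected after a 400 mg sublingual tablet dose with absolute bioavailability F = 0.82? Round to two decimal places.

AUC = 6.83 mg/L·hr

AUC_0→∞ = F × Dose / CL
        = 0.82 × 400 / 48 = 6.83333 mg/L·hr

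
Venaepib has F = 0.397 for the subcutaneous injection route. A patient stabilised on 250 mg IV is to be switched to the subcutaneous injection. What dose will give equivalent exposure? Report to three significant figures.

For equal systemic exposure: F × D_ev = D_iv
D_ev = D_iv / F = 250 / 0.397 = 629.723 mg

D_subcutaneous = 630 mg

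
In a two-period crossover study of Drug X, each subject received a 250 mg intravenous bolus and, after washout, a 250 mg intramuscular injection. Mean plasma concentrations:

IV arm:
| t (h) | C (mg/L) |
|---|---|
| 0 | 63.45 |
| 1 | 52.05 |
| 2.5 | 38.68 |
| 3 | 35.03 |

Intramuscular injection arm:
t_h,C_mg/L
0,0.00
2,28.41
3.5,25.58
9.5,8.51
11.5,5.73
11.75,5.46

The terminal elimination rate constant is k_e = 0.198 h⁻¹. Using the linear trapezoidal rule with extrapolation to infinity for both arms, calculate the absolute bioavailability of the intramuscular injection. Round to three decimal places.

F = 0.668

Trapezoidal AUC_0→3 (IV):
  [0→1]: (63.45+52.05)/2 × 1 = 57.75
  [1→2.5]: (52.05+38.68)/2 × 1.5 = 68.0475
  [2.5→3]: (38.68+35.03)/2 × 0.5 = 18.4275
  Sum = 144.225 mg/L·h
IV tail: 35.03/0.198 = 176.919; AUC_iv,0→∞ = 144.225 + 176.919 = 321.144 mg/L·h
Trapezoidal AUC_0→11.75 (intramuscular injection):
  [0→2]: (0.00+28.41)/2 × 2 = 28.41
  [2→3.5]: (28.41+25.58)/2 × 1.5 = 40.4925
  [3.5→9.5]: (25.58+8.51)/2 × 6 = 102.27
  [9.5→11.5]: (8.51+5.73)/2 × 2 = 14.24
  [11.5→11.75]: (5.73+5.46)/2 × 0.25 = 1.39875
  Sum = 186.81125 mg/L·h
intramuscular injection tail: 5.46/0.198 = 27.576; AUC_ev,0→∞ = 186.81125 + 27.576 = 214.38725 mg/L·h
F = (AUC_ev/D_ev)/(AUC_iv/D_iv) = (214.38725/250)/(321.144/250) = 0.857549/1.284576 = 0.6676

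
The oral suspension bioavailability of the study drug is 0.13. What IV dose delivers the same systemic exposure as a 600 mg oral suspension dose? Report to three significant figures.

D_iv = 78.0 mg

Systemic exposure from an extravascular dose = F × D_ev, so the equivalent IV dose is F × D_ev.
D_iv = F × D_ev = 0.13 × 600 = 78 mg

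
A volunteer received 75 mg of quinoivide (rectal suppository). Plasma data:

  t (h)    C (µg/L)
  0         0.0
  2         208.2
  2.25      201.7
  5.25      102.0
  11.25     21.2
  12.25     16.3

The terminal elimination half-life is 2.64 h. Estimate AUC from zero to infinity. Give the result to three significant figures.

Trapezoidal AUC_0→12.25:
  [0→2]: (0.0+208.2)/2 × 2 = 208.2
  [2→2.25]: (208.2+201.7)/2 × 0.25 = 51.2375
  [2.25→5.25]: (201.7+102.0)/2 × 3 = 455.55
  [5.25→11.25]: (102.0+21.2)/2 × 6 = 369.6
  [11.25→12.25]: (21.2+16.3)/2 × 1 = 18.75
  Sum = 1103.3375 µg/L·h
k_e = ln2 / t½ = 0.693147 / 2.64 = 0.2626 h^-1
Extrapolated tail: C_last / k_e = 16.3 / 0.2626 = 62.072
AUC_0→∞ = 1103.3375 + 62.072 = 1165.4095 µg/L·h

AUC = 1170 µg/L·h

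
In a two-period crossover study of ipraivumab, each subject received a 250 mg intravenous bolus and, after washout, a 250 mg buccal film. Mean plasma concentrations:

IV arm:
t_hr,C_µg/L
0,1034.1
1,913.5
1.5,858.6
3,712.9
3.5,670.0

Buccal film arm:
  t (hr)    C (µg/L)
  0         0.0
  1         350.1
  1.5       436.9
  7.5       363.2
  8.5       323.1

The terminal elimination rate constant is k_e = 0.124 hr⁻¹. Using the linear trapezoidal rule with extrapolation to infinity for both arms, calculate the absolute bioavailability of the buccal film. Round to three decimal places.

Trapezoidal AUC_0→3.5 (IV):
  [0→1]: (1034.1+913.5)/2 × 1 = 973.8
  [1→1.5]: (913.5+858.6)/2 × 0.5 = 443.025
  [1.5→3]: (858.6+712.9)/2 × 1.5 = 1178.625
  [3→3.5]: (712.9+670.0)/2 × 0.5 = 345.725
  Sum = 2941.175 µg/L·hr
IV tail: 670.0/0.124 = 5403.226; AUC_iv,0→∞ = 2941.175 + 5403.226 = 8344.401 µg/L·hr
Trapezoidal AUC_0→8.5 (buccal film):
  [0→1]: (0.0+350.1)/2 × 1 = 175.05
  [1→1.5]: (350.1+436.9)/2 × 0.5 = 196.75
  [1.5→7.5]: (436.9+363.2)/2 × 6 = 2400.3
  [7.5→8.5]: (363.2+323.1)/2 × 1 = 343.15
  Sum = 3115.25 µg/L·hr
buccal film tail: 323.1/0.124 = 2605.645; AUC_ev,0→∞ = 3115.25 + 2605.645 = 5720.895 µg/L·hr
F = (AUC_ev/D_ev)/(AUC_iv/D_iv) = (5720.895/250)/(8344.401/250) = 22.88358/33.377604 = 0.6856

F = 0.686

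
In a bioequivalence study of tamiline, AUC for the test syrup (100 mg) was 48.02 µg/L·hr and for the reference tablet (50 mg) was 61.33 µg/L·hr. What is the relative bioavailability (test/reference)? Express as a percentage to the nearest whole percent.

F_rel = (AUC_test/D_test) / (AUC_ref/D_ref)
      = (48.02/100) / (61.33/50)
      = 0.4802 / 1.2266 = 0.3915 = 39.15%

F_rel = 39%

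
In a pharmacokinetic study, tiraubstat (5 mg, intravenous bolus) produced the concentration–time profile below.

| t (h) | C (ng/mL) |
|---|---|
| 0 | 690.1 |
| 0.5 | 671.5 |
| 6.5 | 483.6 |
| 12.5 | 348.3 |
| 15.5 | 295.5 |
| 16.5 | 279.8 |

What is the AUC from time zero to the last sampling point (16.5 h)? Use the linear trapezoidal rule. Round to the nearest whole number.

Trapezoidal AUC_0→16.5:
  [0→0.5]: (690.1+671.5)/2 × 0.5 = 340.4
  [0.5→6.5]: (671.5+483.6)/2 × 6 = 3465.3
  [6.5→12.5]: (483.6+348.3)/2 × 6 = 2495.7
  [12.5→15.5]: (348.3+295.5)/2 × 3 = 965.7
  [15.5→16.5]: (295.5+279.8)/2 × 1 = 287.65
  Sum = 7554.75 ng/mL·h

AUC = 7555 ng/mL·h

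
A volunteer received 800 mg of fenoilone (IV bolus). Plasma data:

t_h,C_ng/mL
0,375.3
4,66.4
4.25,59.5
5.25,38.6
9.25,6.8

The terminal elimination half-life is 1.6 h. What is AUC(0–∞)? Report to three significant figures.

Trapezoidal AUC_0→9.25:
  [0→4]: (375.3+66.4)/2 × 4 = 883.4
  [4→4.25]: (66.4+59.5)/2 × 0.25 = 15.7375
  [4.25→5.25]: (59.5+38.6)/2 × 1 = 49.05
  [5.25→9.25]: (38.6+6.8)/2 × 4 = 90.8
  Sum = 1038.9875 ng/mL·h
k_e = ln2 / t½ = 0.693147 / 1.6 = 0.4332 h^-1
Extrapolated tail: C_last / k_e = 6.8 / 0.4332 = 15.697
AUC_0→∞ = 1038.9875 + 15.697 = 1054.6845 ng/mL·h

AUC = 1050 ng/mL·h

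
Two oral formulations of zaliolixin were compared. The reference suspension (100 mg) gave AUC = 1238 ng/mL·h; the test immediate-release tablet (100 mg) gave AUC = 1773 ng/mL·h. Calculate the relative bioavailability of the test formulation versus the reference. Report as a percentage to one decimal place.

F_rel = 143.2%

F_rel = (AUC_test/D_test) / (AUC_ref/D_ref)
      = (1773/100) / (1238/100)
      = 17.73 / 12.38 = 1.4321 = 143.21%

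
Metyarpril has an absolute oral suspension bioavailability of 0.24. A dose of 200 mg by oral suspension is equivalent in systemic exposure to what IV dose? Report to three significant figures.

Systemic exposure from an extravascular dose = F × D_ev, so the equivalent IV dose is F × D_ev.
D_iv = F × D_ev = 0.24 × 200 = 48 mg

D_iv = 48.0 mg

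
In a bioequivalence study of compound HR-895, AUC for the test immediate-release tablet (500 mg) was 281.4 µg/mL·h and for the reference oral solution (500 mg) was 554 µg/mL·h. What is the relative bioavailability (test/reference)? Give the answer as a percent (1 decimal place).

F_rel = 50.8%

F_rel = (AUC_test/D_test) / (AUC_ref/D_ref)
      = (281.4/500) / (554/500)
      = 0.5628 / 1.108 = 0.5079 = 50.79%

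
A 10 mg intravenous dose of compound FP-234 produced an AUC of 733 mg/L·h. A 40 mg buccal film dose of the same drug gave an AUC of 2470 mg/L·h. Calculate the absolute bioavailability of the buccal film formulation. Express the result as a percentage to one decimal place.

F = 84.2%

F = (AUC_ev / D_ev) / (AUC_iv / D_iv)
  = (2470/40) / (733/10)
  = 61.75 / 73.3 = 0.8424
  = 84.24%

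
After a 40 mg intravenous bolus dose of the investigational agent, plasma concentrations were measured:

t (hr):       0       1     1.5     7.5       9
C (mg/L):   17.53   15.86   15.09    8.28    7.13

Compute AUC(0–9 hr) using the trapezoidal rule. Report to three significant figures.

AUC = 106 mg/L·hr

Trapezoidal AUC_0→9:
  [0→1]: (17.53+15.86)/2 × 1 = 16.695
  [1→1.5]: (15.86+15.09)/2 × 0.5 = 7.7375
  [1.5→7.5]: (15.09+8.28)/2 × 6 = 70.11
  [7.5→9]: (8.28+7.13)/2 × 1.5 = 11.5575
  Sum = 106.1 mg/L·hr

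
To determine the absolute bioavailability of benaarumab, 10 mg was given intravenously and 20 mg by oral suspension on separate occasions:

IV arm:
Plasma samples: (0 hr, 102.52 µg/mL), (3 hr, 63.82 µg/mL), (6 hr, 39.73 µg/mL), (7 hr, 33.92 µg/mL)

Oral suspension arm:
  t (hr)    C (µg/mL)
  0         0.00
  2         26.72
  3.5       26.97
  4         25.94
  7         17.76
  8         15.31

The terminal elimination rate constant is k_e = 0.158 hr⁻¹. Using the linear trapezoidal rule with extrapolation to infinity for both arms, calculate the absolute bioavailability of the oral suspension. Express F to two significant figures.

Trapezoidal AUC_0→7 (IV):
  [0→3]: (102.52+63.82)/2 × 3 = 249.51
  [3→6]: (63.82+39.73)/2 × 3 = 155.325
  [6→7]: (39.73+33.92)/2 × 1 = 36.825
  Sum = 441.66 µg/mL·hr
IV tail: 33.92/0.158 = 214.684; AUC_iv,0→∞ = 441.66 + 214.684 = 656.344 µg/mL·hr
Trapezoidal AUC_0→8 (oral suspension):
  [0→2]: (0.00+26.72)/2 × 2 = 26.72
  [2→3.5]: (26.72+26.97)/2 × 1.5 = 40.2675
  [3.5→4]: (26.97+25.94)/2 × 0.5 = 13.2275
  [4→7]: (25.94+17.76)/2 × 3 = 65.55
  [7→8]: (17.76+15.31)/2 × 1 = 16.535
  Sum = 162.3 µg/mL·hr
oral suspension tail: 15.31/0.158 = 96.899; AUC_ev,0→∞ = 162.3 + 96.899 = 259.199 µg/mL·hr
F = (AUC_ev/D_ev)/(AUC_iv/D_iv) = (259.199/20)/(656.344/10) = 12.95995/65.6344 = 0.1975

F = 0.20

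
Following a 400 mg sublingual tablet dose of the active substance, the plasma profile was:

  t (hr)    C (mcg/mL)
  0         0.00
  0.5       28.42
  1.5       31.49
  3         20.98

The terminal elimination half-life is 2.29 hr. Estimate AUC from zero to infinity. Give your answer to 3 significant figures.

AUC = 146 mcg/mL·hr

Trapezoidal AUC_0→3:
  [0→0.5]: (0.00+28.42)/2 × 0.5 = 7.105
  [0.5→1.5]: (28.42+31.49)/2 × 1 = 29.955
  [1.5→3]: (31.49+20.98)/2 × 1.5 = 39.3525
  Sum = 76.4125 mcg/mL·hr
k_e = ln2 / t½ = 0.693147 / 2.29 = 0.3027 hr^-1
Extrapolated tail: C_last / k_e = 20.98 / 0.3027 = 69.310
AUC_0→∞ = 76.4125 + 69.310 = 145.7225 mcg/mL·hr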